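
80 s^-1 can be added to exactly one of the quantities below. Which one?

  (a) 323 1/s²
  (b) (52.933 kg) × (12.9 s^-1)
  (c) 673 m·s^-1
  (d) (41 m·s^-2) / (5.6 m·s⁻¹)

(d)

Reference: s⁻¹.
Each option:
  (a) s⁻²
  (b) [kg] · [s⁻¹] = kg·s⁻¹
  (c) m·s⁻¹
  (d) [m·s⁻²] / [m·s⁻¹] = s⁻¹  ← same
Only (d) matches s⁻¹.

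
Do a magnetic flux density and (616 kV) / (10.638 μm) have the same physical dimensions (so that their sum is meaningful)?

Expand each in SI base units:
  a magnetic flux density:  [magnetic flux density] = kg·s⁻²·A⁻¹
  (616 kV) / (10.638 μm):  [kg·m²·s⁻³·A⁻¹] / [m] = kg·m·s⁻³·A⁻¹
kg·s⁻²·A⁻¹ ≠ kg·m·s⁻³·A⁻¹, so they cannot be added.

No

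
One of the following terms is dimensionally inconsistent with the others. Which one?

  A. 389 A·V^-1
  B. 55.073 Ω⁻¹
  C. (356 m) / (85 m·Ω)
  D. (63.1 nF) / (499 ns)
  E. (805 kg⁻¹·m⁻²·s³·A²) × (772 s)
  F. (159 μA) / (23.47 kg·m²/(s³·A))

Expand each in SI base units:
  A. A·V⁻¹ = A·(J·C⁻¹)⁻¹ = kg⁻¹·m⁻²·s³·A²
  B. Ω⁻¹ = (V·A⁻¹)⁻¹ = kg⁻¹·m⁻²·s³·A²
  C. [m] / [kg·m³·s⁻³·A⁻²] = kg⁻¹·m⁻²·s³·A²
  D. [kg⁻¹·m⁻²·s⁴·A²] / [s] = kg⁻¹·m⁻²·s³·A²
  E. [kg⁻¹·m⁻²·s³·A²] · [s] = kg⁻¹·m⁻²·s⁴·A²
  F. [A] / [kg·m²·s⁻³·A⁻¹] = kg⁻¹·m⁻²·s³·A²
All reduce to kg⁻¹·m⁻²·s³·A² except E., which is kg⁻¹·m⁻²·s⁴·A².

E.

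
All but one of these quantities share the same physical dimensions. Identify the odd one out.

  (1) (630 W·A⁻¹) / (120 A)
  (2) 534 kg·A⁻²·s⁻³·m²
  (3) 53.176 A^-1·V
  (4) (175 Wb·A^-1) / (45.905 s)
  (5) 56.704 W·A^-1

Dimensions:
  (1) [kg·m²·s⁻³·A⁻¹] / [A] = kg·m²·s⁻³·A⁻²
  (2) kg·m²·s⁻³·A⁻²
  (3) V·A⁻¹ = J·C⁻¹·A⁻¹ = kg·m²·s⁻³·A⁻²
  (4) [kg·m²·s⁻²·A⁻²] / [s] = kg·m²·s⁻³·A⁻²
  (5) W·A⁻¹ = J·s⁻¹·A⁻¹ = kg·m²·s⁻³·A⁻¹
All reduce to kg·m²·s⁻³·A⁻² except (5), which is kg·m²·s⁻³·A⁻¹.

(5)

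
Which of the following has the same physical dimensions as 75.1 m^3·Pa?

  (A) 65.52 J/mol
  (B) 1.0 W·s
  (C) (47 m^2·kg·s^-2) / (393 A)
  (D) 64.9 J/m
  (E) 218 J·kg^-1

Reference: Pa·m³ = N·m⁻²·m³ = kg·m²·s⁻².
Each option:
  (A) J·mol⁻¹ = N·m·mol⁻¹ = kg·m²·s⁻²·mol⁻¹
  (B) W·s = J·s⁻¹·s = kg·m²·s⁻²  ← same
  (C) [kg·m²·s⁻²] / [A] = kg·m²·s⁻²·A⁻¹
  (D) J·m⁻¹ = N·m·m⁻¹ = kg·m·s⁻²
  (E) J·kg⁻¹ = N·m·kg⁻¹ = m²·s⁻²
Only (B) matches kg·m²·s⁻².

(B)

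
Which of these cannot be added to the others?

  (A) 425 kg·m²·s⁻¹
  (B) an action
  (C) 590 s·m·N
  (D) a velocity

Reduce each to base SI dimensions:
  (A) kg·m²·s⁻¹
  (B) [action] = kg·m²·s⁻¹
  (C) N·m·s = kg·m·s⁻²·m·s = kg·m²·s⁻¹
  (D) [velocity] = m·s⁻¹
All reduce to kg·m²·s⁻¹ except (D), which is m·s⁻¹.

(D)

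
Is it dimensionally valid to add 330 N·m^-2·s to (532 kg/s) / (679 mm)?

Expand each in SI base units:
  330 N·m^-2·s:  N·s·m⁻² = kg·m·s⁻²·s·m⁻² = kg·m⁻¹·s⁻¹
  (532 kg/s) / (679 mm):  [kg·s⁻¹] / [m] = kg·m⁻¹·s⁻¹
Both are kg·m⁻¹·s⁻¹, so they have the same dimensions and can be added.

Yes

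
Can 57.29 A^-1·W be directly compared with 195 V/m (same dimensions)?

No

Expand each in SI base units:
  57.29 A^-1·W:  W·A⁻¹ = J·s⁻¹·A⁻¹ = kg·m²·s⁻³·A⁻¹
  195 V/m:  V·m⁻¹ = J·C⁻¹·m⁻¹ = kg·m·s⁻³·A⁻¹
kg·m²·s⁻³·A⁻¹ ≠ kg·m·s⁻³·A⁻¹, so they cannot be added.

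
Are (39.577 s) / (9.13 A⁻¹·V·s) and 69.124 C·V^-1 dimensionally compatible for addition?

No

Reduce each to base SI dimensions:
  (39.577 s) / (9.13 A⁻¹·V·s):  [s] / [kg·m²·s⁻²·A⁻²] = kg⁻¹·m⁻²·s³·A²
  69.124 C·V^-1:  C·V⁻¹ = s·A·(J·C⁻¹)⁻¹ = kg⁻¹·m⁻²·s⁴·A²
kg⁻¹·m⁻²·s³·A² ≠ kg⁻¹·m⁻²·s⁴·A², so they cannot be added.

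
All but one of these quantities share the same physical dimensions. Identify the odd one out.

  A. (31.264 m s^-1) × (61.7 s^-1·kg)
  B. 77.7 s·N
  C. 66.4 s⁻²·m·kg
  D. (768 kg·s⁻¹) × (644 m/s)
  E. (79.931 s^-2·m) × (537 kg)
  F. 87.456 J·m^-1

B.

Work out the base dimensions of each:
  A. [m·s⁻¹] · [kg·s⁻¹] = kg·m·s⁻²
  B. N·s = kg·m·s⁻²·s = kg·m·s⁻¹
  C. kg·m·s⁻²
  D. [kg·s⁻¹] · [m·s⁻¹] = kg·m·s⁻²
  E. [m·s⁻²] · [kg] = kg·m·s⁻²
  F. J·m⁻¹ = N·m·m⁻¹ = kg·m·s⁻²
All reduce to kg·m·s⁻² except B., which is kg·m·s⁻¹.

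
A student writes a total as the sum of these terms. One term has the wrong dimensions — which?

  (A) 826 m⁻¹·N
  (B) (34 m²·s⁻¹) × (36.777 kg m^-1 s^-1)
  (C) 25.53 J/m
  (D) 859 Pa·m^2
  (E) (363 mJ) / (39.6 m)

(A)

Reduce each to base SI dimensions:
  (A) N·m⁻¹ = kg·m·s⁻²·m⁻¹ = kg·s⁻²
  (B) [m²·s⁻¹] · [kg·m⁻¹·s⁻¹] = kg·m·s⁻²
  (C) J·m⁻¹ = N·m·m⁻¹ = kg·m·s⁻²
  (D) Pa·m² = N·m⁻²·m² = kg·m·s⁻²
  (E) [kg·m²·s⁻²] / [m] = kg·m·s⁻²
All reduce to kg·m·s⁻² except (A), which is kg·s⁻².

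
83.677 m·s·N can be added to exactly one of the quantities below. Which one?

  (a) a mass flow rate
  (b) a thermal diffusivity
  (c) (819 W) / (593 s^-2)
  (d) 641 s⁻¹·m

Reference: N·m·s = kg·m·s⁻²·m·s = kg·m²·s⁻¹.
Each option:
  (a) [mass flow rate] = kg·s⁻¹
  (b) [thermal diffusivity] = m²·s⁻¹
  (c) [kg·m²·s⁻³] / [s⁻²] = kg·m²·s⁻¹  ← same
  (d) m·s⁻¹
Only (c) matches kg·m²·s⁻¹.

(c)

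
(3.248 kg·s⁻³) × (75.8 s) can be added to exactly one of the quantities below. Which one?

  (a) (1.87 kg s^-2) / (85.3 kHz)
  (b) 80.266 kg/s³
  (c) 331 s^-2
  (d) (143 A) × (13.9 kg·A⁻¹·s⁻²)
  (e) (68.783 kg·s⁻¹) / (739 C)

(d)

Reference: [kg·s⁻³] · [s] = kg·s⁻².
Each option:
  (a) [kg·s⁻²] / [s⁻¹] = kg·s⁻¹
  (b) kg·s⁻³
  (c) s⁻²
  (d) [A] · [kg·s⁻²·A⁻¹] = kg·s⁻²  ← same
  (e) [kg·s⁻¹] / [s·A] = kg·s⁻²·A⁻¹
Only (d) matches kg·s⁻².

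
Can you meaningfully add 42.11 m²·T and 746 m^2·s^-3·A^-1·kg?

Expand each in SI base units:
  42.11 m²·T:  T·m² = Wb·m⁻²·m² = kg·m²·s⁻²·A⁻¹
  746 m^2·s^-3·A^-1·kg:  kg·m²·s⁻³·A⁻¹
kg·m²·s⁻²·A⁻¹ ≠ kg·m²·s⁻³·A⁻¹, so they cannot be added.

No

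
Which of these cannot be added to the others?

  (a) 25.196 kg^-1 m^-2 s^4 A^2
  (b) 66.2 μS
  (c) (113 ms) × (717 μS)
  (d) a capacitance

(b)

Reduce each to base SI dimensions:
  (a) kg⁻¹·m⁻²·s⁴·A²
  (b) S = Ω⁻¹ = kg⁻¹·m⁻²·s³·A²
  (c) [s] · [kg⁻¹·m⁻²·s³·A²] = kg⁻¹·m⁻²·s⁴·A²
  (d) [capacitance] = kg⁻¹·m⁻²·s⁴·A²
All reduce to kg⁻¹·m⁻²·s⁴·A² except (b), which is kg⁻¹·m⁻²·s³·A².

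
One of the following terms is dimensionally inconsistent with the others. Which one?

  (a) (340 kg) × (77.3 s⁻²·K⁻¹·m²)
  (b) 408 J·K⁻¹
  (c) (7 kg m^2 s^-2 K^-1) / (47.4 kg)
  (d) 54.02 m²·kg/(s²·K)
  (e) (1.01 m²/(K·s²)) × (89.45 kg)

In SI base units:
  (a) [kg] · [m²·s⁻²·K⁻¹] = kg·m²·s⁻²·K⁻¹
  (b) J·K⁻¹ = N·m·K⁻¹ = kg·m²·s⁻²·K⁻¹
  (c) [kg·m²·s⁻²·K⁻¹] / [kg] = m²·s⁻²·K⁻¹
  (d) kg·m²·s⁻²·K⁻¹
  (e) [m²·s⁻²·K⁻¹] · [kg] = kg·m²·s⁻²·K⁻¹
All reduce to kg·m²·s⁻²·K⁻¹ except (c), which is m²·s⁻²·K⁻¹.

(c)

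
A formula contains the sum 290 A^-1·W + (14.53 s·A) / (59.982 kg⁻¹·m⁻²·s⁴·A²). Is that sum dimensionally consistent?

Yes

Work out the base dimensions of each:
  290 A^-1·W:  W·A⁻¹ = J·s⁻¹·A⁻¹ = kg·m²·s⁻³·A⁻¹
  (14.53 s·A) / (59.982 kg⁻¹·m⁻²·s⁴·A²):  [s·A] / [kg⁻¹·m⁻²·s⁴·A²] = kg·m²·s⁻³·A⁻¹
Both are kg·m²·s⁻³·A⁻¹, so they have the same dimensions and can be added.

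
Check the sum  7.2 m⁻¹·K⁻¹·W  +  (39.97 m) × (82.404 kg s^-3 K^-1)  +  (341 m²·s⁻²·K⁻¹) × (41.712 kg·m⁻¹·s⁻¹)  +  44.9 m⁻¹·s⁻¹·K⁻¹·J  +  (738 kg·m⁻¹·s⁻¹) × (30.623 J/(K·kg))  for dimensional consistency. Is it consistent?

Yes

Expand each in SI base units:
  7.2 m⁻¹·K⁻¹·W:  W·m⁻¹·K⁻¹ = J·s⁻¹·m⁻¹·K⁻¹ = kg·m·s⁻³·K⁻¹
  (39.97 m) × (82.404 kg s^-3 K^-1):  [m] · [kg·s⁻³·K⁻¹] = kg·m·s⁻³·K⁻¹
  (341 m²·s⁻²·K⁻¹) × (41.712 kg·m⁻¹·s⁻¹):  [m²·s⁻²·K⁻¹] · [kg·m⁻¹·s⁻¹] = kg·m·s⁻³·K⁻¹
  44.9 m⁻¹·s⁻¹·K⁻¹·J:  J·s⁻¹·m⁻¹·K⁻¹ = N·m·s⁻¹·m⁻¹·K⁻¹ = kg·m·s⁻³·K⁻¹
  (738 kg·m⁻¹·s⁻¹) × (30.623 J/(K·kg)):  [kg·m⁻¹·s⁻¹] · [m²·s⁻²·K⁻¹] = kg·m·s⁻³·K⁻¹
Every term reduces to kg·m·s⁻³·K⁻¹.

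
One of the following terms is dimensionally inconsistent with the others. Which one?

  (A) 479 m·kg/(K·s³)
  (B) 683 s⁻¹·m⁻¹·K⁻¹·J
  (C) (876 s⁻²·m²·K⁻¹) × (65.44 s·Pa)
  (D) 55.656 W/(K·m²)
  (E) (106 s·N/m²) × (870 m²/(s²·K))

(D)

Expand each in SI base units:
  (A) kg·m·s⁻³·K⁻¹
  (B) J·s⁻¹·m⁻¹·K⁻¹ = N·m·s⁻¹·m⁻¹·K⁻¹ = kg·m·s⁻³·K⁻¹
  (C) [m²·s⁻²·K⁻¹] · [kg·m⁻¹·s⁻¹] = kg·m·s⁻³·K⁻¹
  (D) W·m⁻²·K⁻¹ = J·s⁻¹·m⁻²·K⁻¹ = kg·s⁻³·K⁻¹
  (E) [kg·m⁻¹·s⁻¹] · [m²·s⁻²·K⁻¹] = kg·m·s⁻³·K⁻¹
All reduce to kg·m·s⁻³·K⁻¹ except (D), which is kg·s⁻³·K⁻¹.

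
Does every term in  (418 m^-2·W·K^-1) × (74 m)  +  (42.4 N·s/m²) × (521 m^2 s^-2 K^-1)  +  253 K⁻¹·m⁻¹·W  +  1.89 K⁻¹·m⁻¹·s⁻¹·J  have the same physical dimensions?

Yes

Expand each in SI base units:
  (418 m^-2·W·K^-1) × (74 m):  [kg·s⁻³·K⁻¹] · [m] = kg·m·s⁻³·K⁻¹
  (42.4 N·s/m²) × (521 m^2 s^-2 K^-1):  [kg·m⁻¹·s⁻¹] · [m²·s⁻²·K⁻¹] = kg·m·s⁻³·K⁻¹
  253 K⁻¹·m⁻¹·W:  W·m⁻¹·K⁻¹ = J·s⁻¹·m⁻¹·K⁻¹ = kg·m·s⁻³·K⁻¹
  1.89 K⁻¹·m⁻¹·s⁻¹·J:  J·s⁻¹·m⁻¹·K⁻¹ = N·m·s⁻¹·m⁻¹·K⁻¹ = kg·m·s⁻³·K⁻¹
Every term reduces to kg·m·s⁻³·K⁻¹.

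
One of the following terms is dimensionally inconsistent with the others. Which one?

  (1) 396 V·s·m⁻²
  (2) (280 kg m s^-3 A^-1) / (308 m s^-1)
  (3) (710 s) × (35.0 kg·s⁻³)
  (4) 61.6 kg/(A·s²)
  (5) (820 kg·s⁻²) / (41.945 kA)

(3)

Work out the base dimensions of each:
  (1) V·s·m⁻² = J·C⁻¹·s·m⁻² = kg·s⁻²·A⁻¹
  (2) [kg·m·s⁻³·A⁻¹] / [m·s⁻¹] = kg·s⁻²·A⁻¹
  (3) [s] · [kg·s⁻³] = kg·s⁻²
  (4) kg·s⁻²·A⁻¹
  (5) [kg·s⁻²] / [A] = kg·s⁻²·A⁻¹
All reduce to kg·s⁻²·A⁻¹ except (3), which is kg·s⁻².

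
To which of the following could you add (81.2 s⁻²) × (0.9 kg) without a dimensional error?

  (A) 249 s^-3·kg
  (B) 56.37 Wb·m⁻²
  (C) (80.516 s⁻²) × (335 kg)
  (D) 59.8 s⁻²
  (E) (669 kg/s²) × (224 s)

(C)

Reference: [s⁻²] · [kg] = kg·s⁻².
Each option:
  (A) kg·s⁻³
  (B) Wb·m⁻² = V·s·m⁻² = kg·s⁻²·A⁻¹
  (C) [s⁻²] · [kg] = kg·s⁻²  ← same
  (D) s⁻²
  (E) [kg·s⁻²] · [s] = kg·s⁻¹
Only (C) matches kg·s⁻².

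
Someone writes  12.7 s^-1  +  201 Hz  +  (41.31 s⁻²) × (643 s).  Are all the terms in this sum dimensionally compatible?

Expand each in SI base units:
  12.7 s^-1:  s⁻¹
  201 Hz:  Hz = s⁻¹
  (41.31 s⁻²) × (643 s):  [s⁻²] · [s] = s⁻¹
Every term reduces to s⁻¹.

Yes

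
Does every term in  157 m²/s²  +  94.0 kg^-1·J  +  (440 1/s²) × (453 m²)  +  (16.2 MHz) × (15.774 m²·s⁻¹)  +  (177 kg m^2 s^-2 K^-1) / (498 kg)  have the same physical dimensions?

Work out the base dimensions of each:
  157 m²/s²:  m²·s⁻²
  94.0 kg^-1·J:  J·kg⁻¹ = N·m·kg⁻¹ = m²·s⁻²
  (440 1/s²) × (453 m²):  [s⁻²] · [m²] = m²·s⁻²
  (16.2 MHz) × (15.774 m²·s⁻¹):  [s⁻¹] · [m²·s⁻¹] = m²·s⁻²
  (177 kg m^2 s^-2 K^-1) / (498 kg):  [kg·m²·s⁻²·K⁻¹] / [kg] = m²·s⁻²·K⁻¹
The terms do not share a single dimension (m²·s⁻² vs m²·s⁻²·K⁻¹).

No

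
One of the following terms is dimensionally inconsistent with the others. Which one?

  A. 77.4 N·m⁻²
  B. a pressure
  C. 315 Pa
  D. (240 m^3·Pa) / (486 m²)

D.

Dimensions:
  A. N·m⁻² = kg·m·s⁻²·m⁻² = kg·m⁻¹·s⁻²
  B. [pressure] = kg·m⁻¹·s⁻²
  C. Pa = N·m⁻² = kg·m⁻¹·s⁻²
  D. [kg·m²·s⁻²] / [m²] = kg·s⁻²
All reduce to kg·m⁻¹·s⁻² except D., which is kg·s⁻².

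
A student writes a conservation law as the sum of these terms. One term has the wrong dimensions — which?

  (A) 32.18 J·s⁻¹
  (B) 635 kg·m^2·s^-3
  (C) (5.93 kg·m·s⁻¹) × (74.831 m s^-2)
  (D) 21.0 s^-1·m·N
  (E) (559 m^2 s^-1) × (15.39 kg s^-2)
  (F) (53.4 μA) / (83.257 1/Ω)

(F)

Expand each in SI base units:
  (A) J·s⁻¹ = N·m·s⁻¹ = kg·m²·s⁻³
  (B) kg·m²·s⁻³
  (C) [kg·m·s⁻¹] · [m·s⁻²] = kg·m²·s⁻³
  (D) N·m·s⁻¹ = kg·m·s⁻²·m·s⁻¹ = kg·m²·s⁻³
  (E) [m²·s⁻¹] · [kg·s⁻²] = kg·m²·s⁻³
  (F) [A] / [kg⁻¹·m⁻²·s³·A²] = kg·m²·s⁻³·A⁻¹
All reduce to kg·m²·s⁻³ except (F), which is kg·m²·s⁻³·A⁻¹.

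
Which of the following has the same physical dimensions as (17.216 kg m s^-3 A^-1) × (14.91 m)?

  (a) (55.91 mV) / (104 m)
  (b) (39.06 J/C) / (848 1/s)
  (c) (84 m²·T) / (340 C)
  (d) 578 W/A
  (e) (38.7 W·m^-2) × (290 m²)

(d)

Reference: [kg·m·s⁻³·A⁻¹] · [m] = kg·m²·s⁻³·A⁻¹.
Each option:
  (a) [kg·m²·s⁻³·A⁻¹] / [m] = kg·m·s⁻³·A⁻¹
  (b) [kg·m²·s⁻³·A⁻¹] / [s⁻¹] = kg·m²·s⁻²·A⁻¹
  (c) [kg·m²·s⁻²·A⁻¹] / [s·A] = kg·m²·s⁻³·A⁻²
  (d) W·A⁻¹ = J·s⁻¹·A⁻¹ = kg·m²·s⁻³·A⁻¹  ← same
  (e) [kg·s⁻³] · [m²] = kg·m²·s⁻³
Only (d) matches kg·m²·s⁻³·A⁻¹.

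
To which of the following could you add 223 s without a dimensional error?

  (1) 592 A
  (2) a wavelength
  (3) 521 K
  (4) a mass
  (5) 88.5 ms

(5)

Reference: s.
Each option:
  (1) A
  (2) [wavelength] = m
  (3) K
  (4) [mass] = kg
  (5) s  ← same
Only (5) matches s.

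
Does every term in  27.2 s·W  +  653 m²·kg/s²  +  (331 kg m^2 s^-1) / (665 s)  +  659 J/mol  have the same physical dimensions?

No

Work out the base dimensions of each:
  27.2 s·W:  W·s = J·s⁻¹·s = kg·m²·s⁻²
  653 m²·kg/s²:  kg·m²·s⁻²
  (331 kg m^2 s^-1) / (665 s):  [kg·m²·s⁻¹] / [s] = kg·m²·s⁻²
  659 J/mol:  J·mol⁻¹ = N·m·mol⁻¹ = kg·m²·s⁻²·mol⁻¹
The terms do not share a single dimension (kg·m²·s⁻² vs kg·m²·s⁻²·mol⁻¹).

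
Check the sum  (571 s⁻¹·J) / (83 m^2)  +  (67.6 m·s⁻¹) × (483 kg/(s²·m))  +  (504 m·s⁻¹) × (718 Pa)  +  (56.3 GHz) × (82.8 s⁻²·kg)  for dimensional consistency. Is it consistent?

Yes

Reduce each to base SI dimensions:
  (571 s⁻¹·J) / (83 m^2):  [kg·m²·s⁻³] / [m²] = kg·s⁻³
  (67.6 m·s⁻¹) × (483 kg/(s²·m)):  [m·s⁻¹] · [kg·m⁻¹·s⁻²] = kg·s⁻³
  (504 m·s⁻¹) × (718 Pa):  [m·s⁻¹] · [kg·m⁻¹·s⁻²] = kg·s⁻³
  (56.3 GHz) × (82.8 s⁻²·kg):  [s⁻¹] · [kg·s⁻²] = kg·s⁻³
Every term reduces to kg·s⁻³.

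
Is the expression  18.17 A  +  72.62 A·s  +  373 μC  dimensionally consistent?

Work out the base dimensions of each:
  18.17 A:  A
  72.62 A·s:  A·s = s·A
  373 μC:  C = s·A
The terms do not share a single dimension (A vs s·A).

No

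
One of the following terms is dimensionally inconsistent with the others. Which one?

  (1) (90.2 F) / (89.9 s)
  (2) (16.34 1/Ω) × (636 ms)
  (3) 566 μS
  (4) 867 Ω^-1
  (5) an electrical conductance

In SI base units:
  (1) [kg⁻¹·m⁻²·s⁴·A²] / [s] = kg⁻¹·m⁻²·s³·A²
  (2) [kg⁻¹·m⁻²·s³·A²] · [s] = kg⁻¹·m⁻²·s⁴·A²
  (3) S = Ω⁻¹ = kg⁻¹·m⁻²·s³·A²
  (4) Ω⁻¹ = (V·A⁻¹)⁻¹ = kg⁻¹·m⁻²·s³·A²
  (5) [electrical conductance] = kg⁻¹·m⁻²·s³·A²
All reduce to kg⁻¹·m⁻²·s³·A² except (2), which is kg⁻¹·m⁻²·s⁴·A².

(2)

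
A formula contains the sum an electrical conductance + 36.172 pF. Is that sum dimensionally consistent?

No

Dimensions:
  an electrical conductance:  [electrical conductance] = kg⁻¹·m⁻²·s³·A²
  36.172 pF:  F = C·V⁻¹ = kg⁻¹·m⁻²·s⁴·A²
kg⁻¹·m⁻²·s³·A² ≠ kg⁻¹·m⁻²·s⁴·A², so they cannot be added.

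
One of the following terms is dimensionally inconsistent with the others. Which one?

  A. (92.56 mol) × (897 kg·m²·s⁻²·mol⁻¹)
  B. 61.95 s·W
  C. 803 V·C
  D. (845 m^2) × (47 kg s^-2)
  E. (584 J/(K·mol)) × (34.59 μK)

E.

Expand each in SI base units:
  A. [mol] · [kg·m²·s⁻²·mol⁻¹] = kg·m²·s⁻²
  B. W·s = J·s⁻¹·s = kg·m²·s⁻²
  C. C·V = s·A·J·C⁻¹ = kg·m²·s⁻²
  D. [m²] · [kg·s⁻²] = kg·m²·s⁻²
  E. [kg·m²·s⁻²·K⁻¹·mol⁻¹] · [K] = kg·m²·s⁻²·mol⁻¹
All reduce to kg·m²·s⁻² except E., which is kg·m²·s⁻²·mol⁻¹.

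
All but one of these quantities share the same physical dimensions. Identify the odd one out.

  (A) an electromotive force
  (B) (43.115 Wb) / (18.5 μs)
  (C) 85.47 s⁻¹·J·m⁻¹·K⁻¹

Reduce each to base SI dimensions:
  (A) [electromotive force] = kg·m²·s⁻³·A⁻¹
  (B) [kg·m²·s⁻²·A⁻¹] / [s] = kg·m²·s⁻³·A⁻¹
  (C) J·s⁻¹·m⁻¹·K⁻¹ = N·m·s⁻¹·m⁻¹·K⁻¹ = kg·m·s⁻³·K⁻¹
All reduce to kg·m²·s⁻³·A⁻¹ except (C), which is kg·m·s⁻³·K⁻¹.

(C)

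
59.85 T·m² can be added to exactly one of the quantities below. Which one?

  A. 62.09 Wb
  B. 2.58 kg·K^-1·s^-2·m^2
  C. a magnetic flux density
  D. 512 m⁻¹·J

A.

Reference: T·m² = Wb·m⁻²·m² = kg·m²·s⁻²·A⁻¹.
Each option:
  A. Wb = V·s = kg·m²·s⁻²·A⁻¹  ← same
  B. kg·m²·s⁻²·K⁻¹
  C. [magnetic flux density] = kg·s⁻²·A⁻¹
  D. J·m⁻¹ = N·m·m⁻¹ = kg·m·s⁻²
Only A. matches kg·m²·s⁻²·A⁻¹.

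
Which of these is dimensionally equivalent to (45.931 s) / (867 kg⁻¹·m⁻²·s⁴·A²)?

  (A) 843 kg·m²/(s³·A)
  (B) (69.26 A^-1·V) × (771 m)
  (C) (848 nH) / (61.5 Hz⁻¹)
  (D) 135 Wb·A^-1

(C)

Reference: [s] / [kg⁻¹·m⁻²·s⁴·A²] = kg·m²·s⁻³·A⁻².
Each option:
  (A) kg·m²·s⁻³·A⁻¹
  (B) [kg·m²·s⁻³·A⁻²] · [m] = kg·m³·s⁻³·A⁻²
  (C) [kg·m²·s⁻²·A⁻²] / [s] = kg·m²·s⁻³·A⁻²  ← same
  (D) Wb·A⁻¹ = V·s·A⁻¹ = kg·m²·s⁻²·A⁻²
Only (C) matches kg·m²·s⁻³·A⁻².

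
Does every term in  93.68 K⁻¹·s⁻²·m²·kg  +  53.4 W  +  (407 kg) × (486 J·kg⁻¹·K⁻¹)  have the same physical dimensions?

No

Work out the base dimensions of each:
  93.68 K⁻¹·s⁻²·m²·kg:  kg·m²·s⁻²·K⁻¹
  53.4 W:  W = J·s⁻¹ = kg·m²·s⁻³
  (407 kg) × (486 J·kg⁻¹·K⁻¹):  [kg] · [m²·s⁻²·K⁻¹] = kg·m²·s⁻²·K⁻¹
The terms do not share a single dimension (kg·m²·s⁻²·K⁻¹ vs kg·m²·s⁻³).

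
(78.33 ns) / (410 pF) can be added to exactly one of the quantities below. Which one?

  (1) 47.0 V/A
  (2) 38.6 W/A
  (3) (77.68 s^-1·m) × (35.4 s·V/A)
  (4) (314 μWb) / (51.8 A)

Reference: [s] / [kg⁻¹·m⁻²·s⁴·A²] = kg·m²·s⁻³·A⁻².
Each option:
  (1) V·A⁻¹ = J·C⁻¹·A⁻¹ = kg·m²·s⁻³·A⁻²  ← same
  (2) W·A⁻¹ = J·s⁻¹·A⁻¹ = kg·m²·s⁻³·A⁻¹
  (3) [m·s⁻¹] · [kg·m²·s⁻²·A⁻²] = kg·m³·s⁻³·A⁻²
  (4) [kg·m²·s⁻²·A⁻¹] / [A] = kg·m²·s⁻²·A⁻²
Only (1) matches kg·m²·s⁻³·A⁻².

(1)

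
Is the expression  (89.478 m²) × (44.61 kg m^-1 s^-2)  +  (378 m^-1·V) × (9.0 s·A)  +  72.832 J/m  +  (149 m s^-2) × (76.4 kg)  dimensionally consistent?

Reduce each to base SI dimensions:
  (89.478 m²) × (44.61 kg m^-1 s^-2):  [m²] · [kg·m⁻¹·s⁻²] = kg·m·s⁻²
  (378 m^-1·V) × (9.0 s·A):  [kg·m·s⁻³·A⁻¹] · [s·A] = kg·m·s⁻²
  72.832 J/m:  J·m⁻¹ = N·m·m⁻¹ = kg·m·s⁻²
  (149 m s^-2) × (76.4 kg):  [m·s⁻²] · [kg] = kg·m·s⁻²
Every term reduces to kg·m·s⁻².

Yes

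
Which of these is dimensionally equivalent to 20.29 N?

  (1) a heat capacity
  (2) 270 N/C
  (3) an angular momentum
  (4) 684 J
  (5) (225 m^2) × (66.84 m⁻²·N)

Reference: N = kg·m·s⁻².
Each option:
  (1) [heat capacity] = kg·m²·s⁻²·K⁻¹
  (2) N·C⁻¹ = kg·m·s⁻²·(s·A)⁻¹ = kg·m·s⁻³·A⁻¹
  (3) [angular momentum] = kg·m²·s⁻¹
  (4) J = N·m = kg·m²·s⁻²
  (5) [m²] · [kg·m⁻¹·s⁻²] = kg·m·s⁻²  ← same
Only (5) matches kg·m·s⁻².

(5)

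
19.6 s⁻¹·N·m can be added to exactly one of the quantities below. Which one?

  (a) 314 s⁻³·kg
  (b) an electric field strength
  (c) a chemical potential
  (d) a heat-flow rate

(d)

Reference: N·m·s⁻¹ = kg·m·s⁻²·m·s⁻¹ = kg·m²·s⁻³.
Each option:
  (a) kg·s⁻³
  (b) [electric field strength] = kg·m·s⁻³·A⁻¹
  (c) [chemical potential] = kg·m²·s⁻²·mol⁻¹
  (d) [heat-flow rate] = kg·m²·s⁻³  ← same
Only (d) matches kg·m²·s⁻³.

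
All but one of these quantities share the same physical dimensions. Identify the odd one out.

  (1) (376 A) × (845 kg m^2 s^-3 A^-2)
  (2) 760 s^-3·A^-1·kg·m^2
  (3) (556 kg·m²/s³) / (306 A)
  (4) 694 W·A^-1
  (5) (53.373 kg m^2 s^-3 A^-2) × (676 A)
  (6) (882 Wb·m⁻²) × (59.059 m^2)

Expand each in SI base units:
  (1) [A] · [kg·m²·s⁻³·A⁻²] = kg·m²·s⁻³·A⁻¹
  (2) kg·m²·s⁻³·A⁻¹
  (3) [kg·m²·s⁻³] / [A] = kg·m²·s⁻³·A⁻¹
  (4) W·A⁻¹ = J·s⁻¹·A⁻¹ = kg·m²·s⁻³·A⁻¹
  (5) [kg·m²·s⁻³·A⁻²] · [A] = kg·m²·s⁻³·A⁻¹
  (6) [kg·s⁻²·A⁻¹] · [m²] = kg·m²·s⁻²·A⁻¹
All reduce to kg·m²·s⁻³·A⁻¹ except (6), which is kg·m²·s⁻²·A⁻¹.

(6)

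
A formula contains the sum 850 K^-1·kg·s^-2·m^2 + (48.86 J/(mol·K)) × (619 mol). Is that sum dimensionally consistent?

Yes

Reduce each to base SI dimensions:
  850 K^-1·kg·s^-2·m^2:  kg·m²·s⁻²·K⁻¹
  (48.86 J/(mol·K)) × (619 mol):  [kg·m²·s⁻²·K⁻¹·mol⁻¹] · [mol] = kg·m²·s⁻²·K⁻¹
Both are kg·m²·s⁻²·K⁻¹, so they have the same dimensions and can be added.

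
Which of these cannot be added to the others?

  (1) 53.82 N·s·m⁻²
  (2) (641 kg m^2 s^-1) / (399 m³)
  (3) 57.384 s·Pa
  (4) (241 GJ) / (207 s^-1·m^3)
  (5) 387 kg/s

(5)

Reduce each to base SI dimensions:
  (1) N·s·m⁻² = kg·m·s⁻²·s·m⁻² = kg·m⁻¹·s⁻¹
  (2) [kg·m²·s⁻¹] / [m³] = kg·m⁻¹·s⁻¹
  (3) Pa·s = N·m⁻²·s = kg·m⁻¹·s⁻¹
  (4) [kg·m²·s⁻²] / [m³·s⁻¹] = kg·m⁻¹·s⁻¹
  (5) kg·s⁻¹
All reduce to kg·m⁻¹·s⁻¹ except (5), which is kg·s⁻¹.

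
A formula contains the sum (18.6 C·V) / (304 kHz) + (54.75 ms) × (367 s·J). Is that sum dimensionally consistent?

In SI base units:
  (18.6 C·V) / (304 kHz):  [kg·m²·s⁻²] / [s⁻¹] = kg·m²·s⁻¹
  (54.75 ms) × (367 s·J):  [s] · [kg·m²·s⁻¹] = kg·m²
kg·m²·s⁻¹ ≠ kg·m², so they cannot be added.

No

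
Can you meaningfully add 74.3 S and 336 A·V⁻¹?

Yes

Reduce each to base SI dimensions:
  74.3 S:  S = Ω⁻¹ = kg⁻¹·m⁻²·s³·A²
  336 A·V⁻¹:  A·V⁻¹ = A·(J·C⁻¹)⁻¹ = kg⁻¹·m⁻²·s³·A²
Both are kg⁻¹·m⁻²·s³·A², so they have the same dimensions and can be added.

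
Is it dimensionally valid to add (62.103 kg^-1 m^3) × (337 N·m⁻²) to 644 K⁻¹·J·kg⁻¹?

No

Reduce each to base SI dimensions:
  (62.103 kg^-1 m^3) × (337 N·m⁻²):  [kg⁻¹·m³] · [kg·m⁻¹·s⁻²] = m²·s⁻²
  644 K⁻¹·J·kg⁻¹:  J·kg⁻¹·K⁻¹ = N·m·kg⁻¹·K⁻¹ = m²·s⁻²·K⁻¹
m²·s⁻² ≠ m²·s⁻²·K⁻¹, so they cannot be added.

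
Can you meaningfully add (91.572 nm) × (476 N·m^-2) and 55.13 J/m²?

Expand each in SI base units:
  (91.572 nm) × (476 N·m^-2):  [m] · [kg·m⁻¹·s⁻²] = kg·s⁻²
  55.13 J/m²:  J·m⁻² = N·m·m⁻² = kg·s⁻²
Both are kg·s⁻², so they have the same dimensions and can be added.

Yes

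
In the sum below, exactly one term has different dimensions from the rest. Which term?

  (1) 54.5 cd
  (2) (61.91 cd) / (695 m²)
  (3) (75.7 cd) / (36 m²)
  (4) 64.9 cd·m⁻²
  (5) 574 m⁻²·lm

(1)

Work out the base dimensions of each:
  (1) cd
  (2) [cd] / [m²] = m⁻²·cd
  (3) [cd] / [m²] = m⁻²·cd
  (4) cd·m⁻² = m⁻²·cd
  (5) lm·m⁻² = cd·m⁻² = m⁻²·cd
All reduce to m⁻²·cd except (1), which is cd.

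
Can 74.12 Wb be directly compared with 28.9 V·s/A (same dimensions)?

Reduce each to base SI dimensions:
  74.12 Wb:  Wb = V·s = kg·m²·s⁻²·A⁻¹
  28.9 V·s/A:  V·s·A⁻¹ = J·C⁻¹·s·A⁻¹ = kg·m²·s⁻²·A⁻²
kg·m²·s⁻²·A⁻¹ ≠ kg·m²·s⁻²·A⁻², so they cannot be added.

No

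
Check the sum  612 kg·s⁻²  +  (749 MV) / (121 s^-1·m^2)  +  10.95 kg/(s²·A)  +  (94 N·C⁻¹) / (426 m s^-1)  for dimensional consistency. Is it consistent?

No

Work out the base dimensions of each:
  612 kg·s⁻²:  kg·s⁻²
  (749 MV) / (121 s^-1·m^2):  [kg·m²·s⁻³·A⁻¹] / [m²·s⁻¹] = kg·s⁻²·A⁻¹
  10.95 kg/(s²·A):  kg·s⁻²·A⁻¹
  (94 N·C⁻¹) / (426 m s^-1):  [kg·m·s⁻³·A⁻¹] / [m·s⁻¹] = kg·s⁻²·A⁻¹
The terms do not share a single dimension (kg·s⁻² vs kg·s⁻²·A⁻¹).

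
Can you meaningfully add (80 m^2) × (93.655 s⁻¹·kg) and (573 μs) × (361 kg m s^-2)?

No

Expand each in SI base units:
  (80 m^2) × (93.655 s⁻¹·kg):  [m²] · [kg·s⁻¹] = kg·m²·s⁻¹
  (573 μs) × (361 kg m s^-2):  [s] · [kg·m·s⁻²] = kg·m·s⁻¹
kg·m²·s⁻¹ ≠ kg·m·s⁻¹, so they cannot be added.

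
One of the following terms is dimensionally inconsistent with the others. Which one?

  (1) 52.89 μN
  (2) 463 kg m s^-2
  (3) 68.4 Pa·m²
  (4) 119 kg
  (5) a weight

In SI base units:
  (1) N = kg·m·s⁻²
  (2) kg·m·s⁻²
  (3) Pa·m² = N·m⁻²·m² = kg·m·s⁻²
  (4) kg
  (5) [weight] = kg·m·s⁻²
All reduce to kg·m·s⁻² except (4), which is kg.

(4)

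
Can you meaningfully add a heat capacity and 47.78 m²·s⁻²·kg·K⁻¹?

Yes

In SI base units:
  a heat capacity:  [heat capacity] = kg·m²·s⁻²·K⁻¹
  47.78 m²·s⁻²·kg·K⁻¹:  kg·m²·s⁻²·K⁻¹
Both are kg·m²·s⁻²·K⁻¹, so they have the same dimensions and can be added.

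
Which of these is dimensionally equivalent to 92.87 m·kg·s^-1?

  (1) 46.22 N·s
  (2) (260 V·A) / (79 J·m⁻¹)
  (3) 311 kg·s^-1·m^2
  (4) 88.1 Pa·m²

(1)

Reference: kg·m·s⁻¹.
Each option:
  (1) N·s = kg·m·s⁻²·s = kg·m·s⁻¹  ← same
  (2) [kg·m²·s⁻³] / [kg·m·s⁻²] = m·s⁻¹
  (3) kg·m²·s⁻¹
  (4) Pa·m² = N·m⁻²·m² = kg·m·s⁻²
Only (1) matches kg·m·s⁻¹.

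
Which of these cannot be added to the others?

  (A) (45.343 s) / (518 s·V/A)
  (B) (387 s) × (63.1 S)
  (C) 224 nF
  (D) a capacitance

(A)

Dimensions:
  (A) [s] / [kg·m²·s⁻²·A⁻²] = kg⁻¹·m⁻²·s³·A²
  (B) [s] · [kg⁻¹·m⁻²·s³·A²] = kg⁻¹·m⁻²·s⁴·A²
  (C) F = C·V⁻¹ = kg⁻¹·m⁻²·s⁴·A²
  (D) [capacitance] = kg⁻¹·m⁻²·s⁴·A²
All reduce to kg⁻¹·m⁻²·s⁴·A² except (A), which is kg⁻¹·m⁻²·s³·A².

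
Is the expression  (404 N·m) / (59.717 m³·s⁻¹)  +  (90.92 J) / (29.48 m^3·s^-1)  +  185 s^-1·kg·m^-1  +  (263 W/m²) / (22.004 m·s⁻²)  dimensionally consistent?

Expand each in SI base units:
  (404 N·m) / (59.717 m³·s⁻¹):  [kg·m²·s⁻²] / [m³·s⁻¹] = kg·m⁻¹·s⁻¹
  (90.92 J) / (29.48 m^3·s^-1):  [kg·m²·s⁻²] / [m³·s⁻¹] = kg·m⁻¹·s⁻¹
  185 s^-1·kg·m^-1:  kg·m⁻¹·s⁻¹
  (263 W/m²) / (22.004 m·s⁻²):  [kg·s⁻³] / [m·s⁻²] = kg·m⁻¹·s⁻¹
Every term reduces to kg·m⁻¹·s⁻¹.

Yes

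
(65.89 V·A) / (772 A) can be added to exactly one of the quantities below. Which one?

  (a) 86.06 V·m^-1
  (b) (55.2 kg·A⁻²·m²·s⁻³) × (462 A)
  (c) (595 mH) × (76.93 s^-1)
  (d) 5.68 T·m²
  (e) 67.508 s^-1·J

(b)

Reference: [kg·m²·s⁻³] / [A] = kg·m²·s⁻³·A⁻¹.
Each option:
  (a) V·m⁻¹ = J·C⁻¹·m⁻¹ = kg·m·s⁻³·A⁻¹
  (b) [kg·m²·s⁻³·A⁻²] · [A] = kg·m²·s⁻³·A⁻¹  ← same
  (c) [kg·m²·s⁻²·A⁻²] · [s⁻¹] = kg·m²·s⁻³·A⁻²
  (d) T·m² = Wb·m⁻²·m² = kg·m²·s⁻²·A⁻¹
  (e) J·s⁻¹ = N·m·s⁻¹ = kg·m²·s⁻³
Only (b) matches kg·m²·s⁻³·A⁻¹.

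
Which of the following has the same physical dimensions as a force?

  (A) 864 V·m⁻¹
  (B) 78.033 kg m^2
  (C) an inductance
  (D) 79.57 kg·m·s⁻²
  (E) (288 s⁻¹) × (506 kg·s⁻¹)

(D)

Reference: [force] = kg·m·s⁻².
Each option:
  (A) V·m⁻¹ = J·C⁻¹·m⁻¹ = kg·m·s⁻³·A⁻¹
  (B) kg·m²
  (C) [inductance] = kg·m²·s⁻²·A⁻²
  (D) kg·m·s⁻²  ← same
  (E) [s⁻¹] · [kg·s⁻¹] = kg·s⁻²
Only (D) matches kg·m·s⁻².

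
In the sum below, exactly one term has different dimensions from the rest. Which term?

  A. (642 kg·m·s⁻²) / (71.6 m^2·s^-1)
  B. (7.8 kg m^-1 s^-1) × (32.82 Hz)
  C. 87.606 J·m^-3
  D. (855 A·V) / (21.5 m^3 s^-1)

A.

Dimensions:
  A. [kg·m·s⁻²] / [m²·s⁻¹] = kg·m⁻¹·s⁻¹
  B. [kg·m⁻¹·s⁻¹] · [s⁻¹] = kg·m⁻¹·s⁻²
  C. J·m⁻³ = N·m·m⁻³ = kg·m⁻¹·s⁻²
  D. [kg·m²·s⁻³] / [m³·s⁻¹] = kg·m⁻¹·s⁻²
All reduce to kg·m⁻¹·s⁻² except A., which is kg·m⁻¹·s⁻¹.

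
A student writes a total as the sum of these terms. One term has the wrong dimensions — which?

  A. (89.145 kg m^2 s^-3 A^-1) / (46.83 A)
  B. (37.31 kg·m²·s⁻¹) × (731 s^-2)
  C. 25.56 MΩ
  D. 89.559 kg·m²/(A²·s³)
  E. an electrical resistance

Reduce each to base SI dimensions:
  A. [kg·m²·s⁻³·A⁻¹] / [A] = kg·m²·s⁻³·A⁻²
  B. [kg·m²·s⁻¹] · [s⁻²] = kg·m²·s⁻³
  C. Ω = V·A⁻¹ = kg·m²·s⁻³·A⁻²
  D. kg·m²·s⁻³·A⁻²
  E. [electrical resistance] = kg·m²·s⁻³·A⁻²
All reduce to kg·m²·s⁻³·A⁻² except B., which is kg·m²·s⁻³.

B.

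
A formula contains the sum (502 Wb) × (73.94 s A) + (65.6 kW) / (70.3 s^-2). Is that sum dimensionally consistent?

Yes

In SI base units:
  (502 Wb) × (73.94 s A):  [kg·m²·s⁻²·A⁻¹] · [s·A] = kg·m²·s⁻¹
  (65.6 kW) / (70.3 s^-2):  [kg·m²·s⁻³] / [s⁻²] = kg·m²·s⁻¹
Both are kg·m²·s⁻¹, so they have the same dimensions and can be added.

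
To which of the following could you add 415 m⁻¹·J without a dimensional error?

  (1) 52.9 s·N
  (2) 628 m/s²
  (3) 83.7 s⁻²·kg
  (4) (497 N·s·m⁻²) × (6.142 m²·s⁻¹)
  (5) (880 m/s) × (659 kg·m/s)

(4)

Reference: J·m⁻¹ = N·m·m⁻¹ = kg·m·s⁻².
Each option:
  (1) N·s = kg·m·s⁻²·s = kg·m·s⁻¹
  (2) m·s⁻²
  (3) kg·s⁻²
  (4) [kg·m⁻¹·s⁻¹] · [m²·s⁻¹] = kg·m·s⁻²  ← same
  (5) [m·s⁻¹] · [kg·m·s⁻¹] = kg·m²·s⁻²
Only (4) matches kg·m·s⁻².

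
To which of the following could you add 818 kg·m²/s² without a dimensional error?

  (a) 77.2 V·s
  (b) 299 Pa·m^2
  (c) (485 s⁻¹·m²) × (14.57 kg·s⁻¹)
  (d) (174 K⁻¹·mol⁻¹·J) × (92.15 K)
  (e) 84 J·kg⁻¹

(c)

Reference: kg·m²·s⁻².
Each option:
  (a) V·s = J·C⁻¹·s = kg·m²·s⁻²·A⁻¹
  (b) Pa·m² = N·m⁻²·m² = kg·m·s⁻²
  (c) [m²·s⁻¹] · [kg·s⁻¹] = kg·m²·s⁻²  ← same
  (d) [kg·m²·s⁻²·K⁻¹·mol⁻¹] · [K] = kg·m²·s⁻²·mol⁻¹
  (e) J·kg⁻¹ = N·m·kg⁻¹ = m²·s⁻²
Only (c) matches kg·m²·s⁻².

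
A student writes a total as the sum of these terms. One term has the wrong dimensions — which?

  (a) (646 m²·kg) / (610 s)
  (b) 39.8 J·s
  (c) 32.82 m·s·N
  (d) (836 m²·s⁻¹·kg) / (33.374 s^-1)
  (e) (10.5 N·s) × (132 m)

(d)

Expand each in SI base units:
  (a) [kg·m²] / [s] = kg·m²·s⁻¹
  (b) J·s = N·m·s = kg·m²·s⁻¹
  (c) N·m·s = kg·m·s⁻²·m·s = kg·m²·s⁻¹
  (d) [kg·m²·s⁻¹] / [s⁻¹] = kg·m²
  (e) [kg·m·s⁻¹] · [m] = kg·m²·s⁻¹
All reduce to kg·m²·s⁻¹ except (d), which is kg·m².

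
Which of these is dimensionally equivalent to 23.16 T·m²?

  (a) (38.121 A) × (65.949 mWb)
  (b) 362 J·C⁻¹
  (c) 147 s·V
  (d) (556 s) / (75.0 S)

(c)

Reference: T·m² = Wb·m⁻²·m² = kg·m²·s⁻²·A⁻¹.
Each option:
  (a) [A] · [kg·m²·s⁻²·A⁻¹] = kg·m²·s⁻²
  (b) J·C⁻¹ = N·m·(s·A)⁻¹ = kg·m²·s⁻³·A⁻¹
  (c) V·s = J·C⁻¹·s = kg·m²·s⁻²·A⁻¹  ← same
  (d) [s] / [kg⁻¹·m⁻²·s³·A²] = kg·m²·s⁻²·A⁻²
Only (c) matches kg·m²·s⁻²·A⁻¹.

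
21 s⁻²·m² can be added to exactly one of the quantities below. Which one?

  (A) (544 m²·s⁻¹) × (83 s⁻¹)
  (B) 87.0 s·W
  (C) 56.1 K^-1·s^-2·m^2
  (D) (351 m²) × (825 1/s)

Reference: m²·s⁻².
Each option:
  (A) [m²·s⁻¹] · [s⁻¹] = m²·s⁻²  ← same
  (B) W·s = J·s⁻¹·s = kg·m²·s⁻²
  (C) m²·s⁻²·K⁻¹
  (D) [m²] · [s⁻¹] = m²·s⁻¹
Only (A) matches m²·s⁻².

(A)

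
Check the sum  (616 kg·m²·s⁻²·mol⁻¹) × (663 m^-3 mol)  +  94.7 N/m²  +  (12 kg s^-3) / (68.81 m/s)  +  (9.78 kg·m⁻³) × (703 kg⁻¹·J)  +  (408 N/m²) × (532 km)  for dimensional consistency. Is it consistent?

No

Expand each in SI base units:
  (616 kg·m²·s⁻²·mol⁻¹) × (663 m^-3 mol):  [kg·m²·s⁻²·mol⁻¹] · [m⁻³·mol] = kg·m⁻¹·s⁻²
  94.7 N/m²:  N·m⁻² = kg·m·s⁻²·m⁻² = kg·m⁻¹·s⁻²
  (12 kg s^-3) / (68.81 m/s):  [kg·s⁻³] / [m·s⁻¹] = kg·m⁻¹·s⁻²
  (9.78 kg·m⁻³) × (703 kg⁻¹·J):  [kg·m⁻³] · [m²·s⁻²] = kg·m⁻¹·s⁻²
  (408 N/m²) × (532 km):  [kg·m⁻¹·s⁻²] · [m] = kg·s⁻²
The terms do not share a single dimension (kg·m⁻¹·s⁻² vs kg·s⁻²).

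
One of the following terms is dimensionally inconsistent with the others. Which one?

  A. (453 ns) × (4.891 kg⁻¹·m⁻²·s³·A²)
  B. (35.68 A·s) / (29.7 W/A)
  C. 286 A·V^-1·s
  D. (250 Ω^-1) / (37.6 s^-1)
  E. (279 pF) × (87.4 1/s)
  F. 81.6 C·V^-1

In SI base units:
  A. [s] · [kg⁻¹·m⁻²·s³·A²] = kg⁻¹·m⁻²·s⁴·A²
  B. [s·A] / [kg·m²·s⁻³·A⁻¹] = kg⁻¹·m⁻²·s⁴·A²
  C. A·s·V⁻¹ = A·s·(J·C⁻¹)⁻¹ = kg⁻¹·m⁻²·s⁴·A²
  D. [kg⁻¹·m⁻²·s³·A²] / [s⁻¹] = kg⁻¹·m⁻²·s⁴·A²
  E. [kg⁻¹·m⁻²·s⁴·A²] · [s⁻¹] = kg⁻¹·m⁻²·s³·A²
  F. C·V⁻¹ = s·A·(J·C⁻¹)⁻¹ = kg⁻¹·m⁻²·s⁴·A²
All reduce to kg⁻¹·m⁻²·s⁴·A² except E., which is kg⁻¹·m⁻²·s³·A².

E.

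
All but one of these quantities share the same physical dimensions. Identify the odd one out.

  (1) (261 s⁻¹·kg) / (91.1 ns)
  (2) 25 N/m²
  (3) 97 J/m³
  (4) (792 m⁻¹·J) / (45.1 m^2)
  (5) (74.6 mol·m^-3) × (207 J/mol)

Work out the base dimensions of each:
  (1) [kg·s⁻¹] / [s] = kg·s⁻²
  (2) N·m⁻² = kg·m·s⁻²·m⁻² = kg·m⁻¹·s⁻²
  (3) J·m⁻³ = N·m·m⁻³ = kg·m⁻¹·s⁻²
  (4) [kg·m·s⁻²] / [m²] = kg·m⁻¹·s⁻²
  (5) [m⁻³·mol] · [kg·m²·s⁻²·mol⁻¹] = kg·m⁻¹·s⁻²
All reduce to kg·m⁻¹·s⁻² except (1), which is kg·s⁻².

(1)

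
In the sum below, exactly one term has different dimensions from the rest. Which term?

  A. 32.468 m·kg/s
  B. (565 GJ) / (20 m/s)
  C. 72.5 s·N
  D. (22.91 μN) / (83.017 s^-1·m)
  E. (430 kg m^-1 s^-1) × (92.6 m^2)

D.

In SI base units:
  A. kg·m·s⁻¹
  B. [kg·m²·s⁻²] / [m·s⁻¹] = kg·m·s⁻¹
  C. N·s = kg·m·s⁻²·s = kg·m·s⁻¹
  D. [kg·m·s⁻²] / [m·s⁻¹] = kg·s⁻¹
  E. [kg·m⁻¹·s⁻¹] · [m²] = kg·m·s⁻¹
All reduce to kg·m·s⁻¹ except D., which is kg·s⁻¹.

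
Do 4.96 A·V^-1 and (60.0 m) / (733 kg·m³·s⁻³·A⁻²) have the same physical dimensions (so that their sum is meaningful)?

Yes

Reduce each to base SI dimensions:
  4.96 A·V^-1:  A·V⁻¹ = A·(J·C⁻¹)⁻¹ = kg⁻¹·m⁻²·s³·A²
  (60.0 m) / (733 kg·m³·s⁻³·A⁻²):  [m] / [kg·m³·s⁻³·A⁻²] = kg⁻¹·m⁻²·s³·A²
Both are kg⁻¹·m⁻²·s³·A², so they have the same dimensions and can be added.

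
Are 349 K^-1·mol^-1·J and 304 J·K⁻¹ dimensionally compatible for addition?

In SI base units:
  349 K^-1·mol^-1·J:  J·mol⁻¹·K⁻¹ = N·m·mol⁻¹·K⁻¹ = kg·m²·s⁻²·K⁻¹·mol⁻¹
  304 J·K⁻¹:  J·K⁻¹ = N·m·K⁻¹ = kg·m²·s⁻²·K⁻¹
kg·m²·s⁻²·K⁻¹·mol⁻¹ ≠ kg·m²·s⁻²·K⁻¹, so they cannot be added.

No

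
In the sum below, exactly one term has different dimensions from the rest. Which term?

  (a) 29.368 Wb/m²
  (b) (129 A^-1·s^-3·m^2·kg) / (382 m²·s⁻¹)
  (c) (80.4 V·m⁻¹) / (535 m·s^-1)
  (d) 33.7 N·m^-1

Work out the base dimensions of each:
  (a) Wb·m⁻² = V·s·m⁻² = kg·s⁻²·A⁻¹
  (b) [kg·m²·s⁻³·A⁻¹] / [m²·s⁻¹] = kg·s⁻²·A⁻¹
  (c) [kg·m·s⁻³·A⁻¹] / [m·s⁻¹] = kg·s⁻²·A⁻¹
  (d) N·m⁻¹ = kg·m·s⁻²·m⁻¹ = kg·s⁻²
All reduce to kg·s⁻²·A⁻¹ except (d), which is kg·s⁻².

(d)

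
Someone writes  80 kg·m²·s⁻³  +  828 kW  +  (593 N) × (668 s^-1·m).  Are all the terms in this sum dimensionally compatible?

Yes

Work out the base dimensions of each:
  80 kg·m²·s⁻³:  kg·m²·s⁻³
  828 kW:  W = J·s⁻¹ = kg·m²·s⁻³
  (593 N) × (668 s^-1·m):  [kg·m·s⁻²] · [m·s⁻¹] = kg·m²·s⁻³
Every term reduces to kg·m²·s⁻³.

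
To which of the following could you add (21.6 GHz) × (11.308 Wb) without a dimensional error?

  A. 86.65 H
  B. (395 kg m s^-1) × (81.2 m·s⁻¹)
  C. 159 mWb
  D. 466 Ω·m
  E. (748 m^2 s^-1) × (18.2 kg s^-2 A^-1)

Reference: [s⁻¹] · [kg·m²·s⁻²·A⁻¹] = kg·m²·s⁻³·A⁻¹.
Each option:
  A. H = V·s·A⁻¹ = kg·m²·s⁻²·A⁻²
  B. [kg·m·s⁻¹] · [m·s⁻¹] = kg·m²·s⁻²
  C. Wb = V·s = kg·m²·s⁻²·A⁻¹
  D. Ω·m = V·A⁻¹·m = kg·m³·s⁻³·A⁻²
  E. [m²·s⁻¹] · [kg·s⁻²·A⁻¹] = kg·m²·s⁻³·A⁻¹  ← same
Only E. matches kg·m²·s⁻³·A⁻¹.

E.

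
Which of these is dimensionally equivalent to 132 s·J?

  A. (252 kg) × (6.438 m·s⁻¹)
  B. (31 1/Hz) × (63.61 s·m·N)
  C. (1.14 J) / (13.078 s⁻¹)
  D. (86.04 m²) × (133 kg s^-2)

C.

Reference: J·s = N·m·s = kg·m²·s⁻¹.
Each option:
  A. [kg] · [m·s⁻¹] = kg·m·s⁻¹
  B. [s] · [kg·m²·s⁻¹] = kg·m²
  C. [kg·m²·s⁻²] / [s⁻¹] = kg·m²·s⁻¹  ← same
  D. [m²] · [kg·s⁻²] = kg·m²·s⁻²
Only C. matches kg·m²·s⁻¹.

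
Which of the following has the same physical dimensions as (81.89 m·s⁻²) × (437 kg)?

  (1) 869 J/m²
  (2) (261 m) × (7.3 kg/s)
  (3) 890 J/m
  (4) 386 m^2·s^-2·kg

(3)

Reference: [m·s⁻²] · [kg] = kg·m·s⁻².
Each option:
  (1) J·m⁻² = N·m·m⁻² = kg·s⁻²
  (2) [m] · [kg·s⁻¹] = kg·m·s⁻¹
  (3) J·m⁻¹ = N·m·m⁻¹ = kg·m·s⁻²  ← same
  (4) kg·m²·s⁻²
Only (3) matches kg·m·s⁻².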